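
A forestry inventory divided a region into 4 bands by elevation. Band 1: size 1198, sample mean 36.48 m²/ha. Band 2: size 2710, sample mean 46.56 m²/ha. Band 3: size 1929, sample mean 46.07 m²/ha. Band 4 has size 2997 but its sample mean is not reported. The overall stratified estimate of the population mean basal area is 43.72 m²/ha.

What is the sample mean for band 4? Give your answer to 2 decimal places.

42.53

N = 1198 + 2710 + 1929 + 2997 = 8834.
Overall total = μ·N = 43.72·8834 = 386222.48.
Subtract the known strata: 1198·36.48 + 2710·46.56 + 1929·46.07 = 258749.67.
Remaining total for band 4: 386222.48 − 258749.67 = 127472.81.
Divide by its size: 127472.81 / 2997 = 42.5335... → 42.53.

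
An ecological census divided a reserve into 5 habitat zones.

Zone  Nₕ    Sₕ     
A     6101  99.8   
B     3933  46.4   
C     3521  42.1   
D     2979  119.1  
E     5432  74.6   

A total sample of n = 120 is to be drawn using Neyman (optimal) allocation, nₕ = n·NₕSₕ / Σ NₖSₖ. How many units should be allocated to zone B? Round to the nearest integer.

13

A: NₕSₕ = 6101·99.8 = 608879.8
B: NₕSₕ = 3933·46.4 = 182491.2
C: NₕSₕ = 3521·42.1 = 148234.1
D: NₕSₕ = 2979·119.1 = 354798.9
E: NₕSₕ = 5432·74.6 = 405227.2
Σ NₕSₕ = 1699631.2.
n_B = 120·182491.2/1699631.2 = 12.885... → 13.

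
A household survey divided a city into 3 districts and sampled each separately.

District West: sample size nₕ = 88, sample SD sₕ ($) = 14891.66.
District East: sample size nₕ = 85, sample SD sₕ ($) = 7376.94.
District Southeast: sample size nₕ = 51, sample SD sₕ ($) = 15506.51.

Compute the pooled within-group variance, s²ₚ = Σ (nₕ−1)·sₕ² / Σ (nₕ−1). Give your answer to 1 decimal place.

162384899.8

Degrees of freedom: 87 + 84 + 50 = 221.
Σ(nₕ−1)sₕ² = 87·221761537.5556 + 84·54419243.7636 + 50·240451852.3801 = 35887062862.4846.
s²ₚ = 35887062862.4846 / 221 = 162384899.830... → 162384899.8.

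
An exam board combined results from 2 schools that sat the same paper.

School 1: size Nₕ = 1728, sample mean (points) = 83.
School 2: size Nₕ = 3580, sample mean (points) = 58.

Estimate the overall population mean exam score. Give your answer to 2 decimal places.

66.14

N = 5308; weights Wₕ = Nₕ/N = (0.3255, 0.6745).
x̄_st = Σ Wₕ·x̄ₕ = 0.3255·83 + 0.6745·58 ≈ 66.1387...
→ 66.14.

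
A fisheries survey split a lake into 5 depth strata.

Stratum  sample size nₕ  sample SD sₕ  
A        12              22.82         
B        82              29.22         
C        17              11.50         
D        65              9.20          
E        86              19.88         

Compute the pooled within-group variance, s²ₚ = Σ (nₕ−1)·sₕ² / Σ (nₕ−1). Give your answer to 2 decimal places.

Degrees of freedom: 11 + 81 + 16 + 64 + 85 = 257.
Σ(nₕ−1)sₕ² = 11·520.7524 + 81·853.8084 + 16·132.25 + 64·84.64 + 85·395.2144 = 116012.9408.
s²ₚ = 116012.9408 / 257 = 451.4122... → 451.41.

451.41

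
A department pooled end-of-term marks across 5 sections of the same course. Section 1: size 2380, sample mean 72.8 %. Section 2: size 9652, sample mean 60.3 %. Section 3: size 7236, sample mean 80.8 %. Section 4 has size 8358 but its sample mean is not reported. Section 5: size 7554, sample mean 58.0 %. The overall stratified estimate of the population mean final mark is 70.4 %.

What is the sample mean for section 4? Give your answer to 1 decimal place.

83.6

N = 2380 + 9652 + 7236 + 8358 + 7554 = 35180.
Overall total = μ·N = 70.4·35180 = 2476672.
Subtract the known strata: 2380·72.8 + 9652·60.3 + 7236·80.8 + 7554·58.0 = 1778080.4.
Remaining total for section 4: 2476672 − 1778080.4 = 698591.6.
Divide by its size: 698591.6 / 8358 = 83.584... → 83.6.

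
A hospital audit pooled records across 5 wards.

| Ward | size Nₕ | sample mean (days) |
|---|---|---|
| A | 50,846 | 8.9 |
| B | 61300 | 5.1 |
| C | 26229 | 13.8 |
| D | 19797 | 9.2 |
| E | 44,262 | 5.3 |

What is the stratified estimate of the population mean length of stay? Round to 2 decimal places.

7.63

N = 50846 + 61300 + 26229 + 19797 + 44262 = 202434.
Weight each subgroup mean by Nₕ/N and sum.
Σ Nₕx̄ₕ = 50846·8.9 + 61300·5.1 + 26229·13.8 + 19797·9.2 + 44262·5.3 = 452529.4 + 312630 + 361960.2 + 182132.4 + 234588.6 = 1543840.6.
Divide by N: 1543840.6 / 202434 = 7.6264... → 7.63.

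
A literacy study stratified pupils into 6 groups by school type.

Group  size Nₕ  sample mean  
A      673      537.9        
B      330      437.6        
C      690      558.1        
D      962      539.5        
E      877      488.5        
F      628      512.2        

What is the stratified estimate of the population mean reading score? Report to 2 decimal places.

519.37

x̄_st = (Σ Nₕx̄ₕ) / (Σ Nₕ) = (673·537.9 + 330·437.6 + 690·558.1 + 962·539.5 + 877·488.5 + 628·512.2) / 4160
= 2160578.8 / 4160 = 519.3699... → 519.37.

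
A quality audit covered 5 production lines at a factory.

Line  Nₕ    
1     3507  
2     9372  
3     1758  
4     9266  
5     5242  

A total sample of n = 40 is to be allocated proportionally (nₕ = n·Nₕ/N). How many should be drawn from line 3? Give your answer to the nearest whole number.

Share of line 3 = 1758/29145 = 0.06032.
Allocate 40 × 0.06032 = 2.413... → 2.

2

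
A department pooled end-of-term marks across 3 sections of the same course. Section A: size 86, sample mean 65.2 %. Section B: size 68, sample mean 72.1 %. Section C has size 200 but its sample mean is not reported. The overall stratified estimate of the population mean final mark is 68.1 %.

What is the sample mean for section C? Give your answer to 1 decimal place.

68.0

N = 86 + 68 + 200 = 354.
Overall total = μ·N = 68.1·354 = 24107.4.
Subtract the known strata: 86·65.2 + 68·72.1 = 10510.
Remaining total for section C: 24107.4 − 10510 = 13597.4.
Divide by its size: 13597.4 / 200 = 67.987 → 68.0.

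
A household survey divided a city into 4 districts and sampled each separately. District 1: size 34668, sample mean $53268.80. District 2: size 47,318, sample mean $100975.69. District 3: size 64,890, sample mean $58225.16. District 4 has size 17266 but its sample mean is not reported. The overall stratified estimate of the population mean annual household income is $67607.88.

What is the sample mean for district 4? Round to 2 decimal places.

40216.12

Σ Nₕx̄ₕ = N·μ, so 17266·x̄_4 = 164142·67607.88 − (34668·53268.80 + 47318·100975.69 + 64890·58225.16).
= 11097292638.96 − 10402921090.22 = 694371548.74.
x̄_4 = 694371548.74 / 17266 = 40216.1212... → 40216.12.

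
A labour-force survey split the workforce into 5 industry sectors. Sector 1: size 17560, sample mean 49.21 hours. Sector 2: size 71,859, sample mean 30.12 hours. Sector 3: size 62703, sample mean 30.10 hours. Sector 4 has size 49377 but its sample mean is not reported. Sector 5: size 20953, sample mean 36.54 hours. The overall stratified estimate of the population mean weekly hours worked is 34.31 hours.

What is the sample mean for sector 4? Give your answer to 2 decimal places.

39.51

N = 17560 + 71859 + 62703 + 49377 + 20953 = 222452.
Overall total = μ·N = 34.31·222452 = 7632328.12.
Subtract the known strata: 17560·49.21 + 71859·30.12 + 62703·30.10 + 20953·36.54 = 5681503.6.
Remaining total for sector 4: 7632328.12 − 5681503.6 = 1950824.52.
Divide by its size: 1950824.52 / 49377 = 39.5088... → 39.51.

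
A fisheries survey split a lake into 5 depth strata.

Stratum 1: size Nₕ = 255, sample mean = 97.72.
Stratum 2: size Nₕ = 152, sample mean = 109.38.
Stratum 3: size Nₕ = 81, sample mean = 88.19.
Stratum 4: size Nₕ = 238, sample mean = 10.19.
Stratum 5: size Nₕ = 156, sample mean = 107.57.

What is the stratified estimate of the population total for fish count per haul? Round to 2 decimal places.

Estimate total by summing Nₕ·x̄ₕ over strata.
255·97.72 + 152·109.38 + 81·88.19 + 238·10.19 + 156·107.57 = 24918.6 + 16625.76 + 7143.39 + 2425.22 + 16780.92 = 67893.89.

67893.89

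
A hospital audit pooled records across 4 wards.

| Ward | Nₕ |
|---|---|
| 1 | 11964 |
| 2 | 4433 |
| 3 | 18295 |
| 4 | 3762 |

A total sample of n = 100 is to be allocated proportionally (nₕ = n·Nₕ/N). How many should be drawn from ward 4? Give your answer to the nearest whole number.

N = 11964 + 4433 + 18295 + 3762 = 38454.
n_4 = 100·3762/38454 = 9.783... → 10.

10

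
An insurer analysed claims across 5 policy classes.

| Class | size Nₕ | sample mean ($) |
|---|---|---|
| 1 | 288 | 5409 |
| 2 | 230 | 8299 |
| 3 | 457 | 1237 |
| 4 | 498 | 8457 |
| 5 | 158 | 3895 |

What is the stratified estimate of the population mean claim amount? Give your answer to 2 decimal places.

N = 1631; weights Wₕ = Nₕ/N = (0.1766, 0.1410, 0.2802, 0.3053, 0.0969).
x̄_st = Σ Wₕ·x̄ₕ = 0.1766·5409 + 0.1410·8299 + 0.2802·1237 + 0.3053·8457 + 0.0969·3895 ≈ 5431.5555...
→ 5431.56.

5431.56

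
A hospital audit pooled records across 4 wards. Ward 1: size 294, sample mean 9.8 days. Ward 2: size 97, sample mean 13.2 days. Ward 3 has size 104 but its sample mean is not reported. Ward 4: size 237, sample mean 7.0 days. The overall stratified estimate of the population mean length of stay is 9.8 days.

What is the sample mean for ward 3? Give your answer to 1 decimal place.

Σ Nₕx̄ₕ = N·μ, so 104·x̄_3 = 732·9.8 − (294·9.8 + 97·13.2 + 237·7.0).
= 7173.6 − 5820.6 = 1353.
x̄_3 = 1353 / 104 = 13.010... → 13.0.

13.0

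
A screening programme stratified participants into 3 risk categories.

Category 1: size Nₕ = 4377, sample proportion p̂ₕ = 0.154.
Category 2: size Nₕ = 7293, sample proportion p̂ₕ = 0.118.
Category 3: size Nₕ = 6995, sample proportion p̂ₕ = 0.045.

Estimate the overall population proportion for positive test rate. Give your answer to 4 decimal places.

0.0991

Wₕ = Nₕ/N with N = 18665: 0.2345, 0.3907, 0.3748.
p̂_st = 0.2345·0.154 + 0.3907·0.118 + 0.3748·0.045 ≈ 0.099084... → 0.0991.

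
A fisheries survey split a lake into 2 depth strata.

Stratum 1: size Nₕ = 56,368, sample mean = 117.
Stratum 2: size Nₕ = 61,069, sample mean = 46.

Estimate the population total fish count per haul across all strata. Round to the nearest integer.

Estimate total by summing Nₕ·x̄ₕ over strata.
56368·117 + 61069·46 = 6595056 + 2809174 = 9404230.

9404230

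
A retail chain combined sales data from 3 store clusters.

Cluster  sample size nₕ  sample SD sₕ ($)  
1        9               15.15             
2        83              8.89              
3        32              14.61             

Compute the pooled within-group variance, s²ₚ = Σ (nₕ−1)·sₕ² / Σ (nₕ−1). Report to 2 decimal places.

123.42

Degrees of freedom: 8 + 82 + 31 = 121.
Σ(nₕ−1)sₕ² = 8·229.5225 + 82·79.0321 + 31·213.4521 = 14933.8273.
s²ₚ = 14933.8273 / 121 = 123.4201... → 123.42.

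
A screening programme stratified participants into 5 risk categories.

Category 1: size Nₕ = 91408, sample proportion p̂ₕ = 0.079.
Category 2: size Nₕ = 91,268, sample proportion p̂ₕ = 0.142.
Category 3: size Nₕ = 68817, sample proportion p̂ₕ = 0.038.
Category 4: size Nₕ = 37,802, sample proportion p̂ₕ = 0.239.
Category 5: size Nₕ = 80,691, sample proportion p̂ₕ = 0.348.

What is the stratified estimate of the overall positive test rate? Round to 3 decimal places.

0.162

N = 91408 + 91268 + 68817 + 37802 + 80691 = 369986.
Overall proportion = Σ (Nₕ/N)·p̂ₕ.
Σ Nₕp̂ₕ = 7221.232 + 12960.056 + 2615.046 + 9034.678 + 28080.468 = 59911.48.
59911.48 / 369986 = 0.16193... → 0.162.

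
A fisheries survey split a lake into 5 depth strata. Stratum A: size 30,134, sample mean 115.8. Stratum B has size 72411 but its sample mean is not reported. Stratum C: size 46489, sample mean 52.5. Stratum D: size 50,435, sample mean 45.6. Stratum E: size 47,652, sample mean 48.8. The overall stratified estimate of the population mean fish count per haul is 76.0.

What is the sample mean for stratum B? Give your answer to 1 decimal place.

N = 30134 + 72411 + 46489 + 50435 + 47652 = 247121.
Overall total = μ·N = 76.0·247121 = 18781196.
Subtract the known strata: 30134·115.8 + 46489·52.5 + 50435·45.6 + 47652·48.8 = 10555443.3.
Remaining total for stratum B: 18781196 − 10555443.3 = 8225752.7.
Divide by its size: 8225752.7 / 72411 = 113.598... → 113.6.

113.6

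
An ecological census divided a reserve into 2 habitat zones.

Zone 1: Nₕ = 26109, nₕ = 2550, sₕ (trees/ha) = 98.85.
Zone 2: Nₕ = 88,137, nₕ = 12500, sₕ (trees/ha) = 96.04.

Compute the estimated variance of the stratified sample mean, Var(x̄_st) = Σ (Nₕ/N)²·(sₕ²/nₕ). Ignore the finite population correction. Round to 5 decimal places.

N = 114246; Wₕ = Nₕ/N.
zone 1: (26109/114246)²·98.85²/2550 = 0.20012974
zone 2: (88137/114246)²·96.04²/12500 = 0.43916610
Sum = 0.63929584 → 0.63930.

0.63930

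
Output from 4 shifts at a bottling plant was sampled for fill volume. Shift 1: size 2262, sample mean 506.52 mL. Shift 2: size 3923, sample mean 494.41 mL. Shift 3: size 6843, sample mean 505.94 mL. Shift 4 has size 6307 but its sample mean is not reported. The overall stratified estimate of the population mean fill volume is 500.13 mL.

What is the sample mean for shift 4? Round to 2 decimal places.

N = 2262 + 3923 + 6843 + 6307 = 19335.
Overall total = μ·N = 500.13·19335 = 9670013.55.
Subtract the known strata: 2262·506.52 + 3923·494.41 + 6843·505.94 = 6547466.09.
Remaining total for shift 4: 9670013.55 − 6547466.09 = 3122547.46.
Divide by its size: 3122547.46 / 6307 = 495.0924... → 495.09.

495.09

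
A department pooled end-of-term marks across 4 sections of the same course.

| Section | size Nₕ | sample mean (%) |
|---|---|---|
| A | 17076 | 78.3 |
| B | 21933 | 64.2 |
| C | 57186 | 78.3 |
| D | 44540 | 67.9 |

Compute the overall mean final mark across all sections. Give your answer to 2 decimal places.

72.81

N = 17076 + 21933 + 57186 + 44540 = 140735.
Overall mean = Σ (Nₕ/N)·x̄ₕ — weight by population share, not a simple average.
Σ Nₕx̄ₕ = 17076·78.3 + 21933·64.2 + 57186·78.3 + 44540·67.9 = 1337050.8 + 1408098.6 + 4477663.8 + 3024266 = 10247079.2.
Divide by N: 10247079.2 / 140735 = 72.8112... → 72.81.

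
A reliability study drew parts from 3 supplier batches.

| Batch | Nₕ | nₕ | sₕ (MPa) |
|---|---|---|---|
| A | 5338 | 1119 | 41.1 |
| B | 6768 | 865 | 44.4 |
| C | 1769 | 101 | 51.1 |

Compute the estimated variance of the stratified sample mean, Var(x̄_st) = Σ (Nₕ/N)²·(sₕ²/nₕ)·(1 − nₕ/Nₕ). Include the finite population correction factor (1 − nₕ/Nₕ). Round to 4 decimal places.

N = 13875. Term for each stratum: Wₕ²sₕ²/nₕ·(1−nₕ/Nₕ).
Var(x̄_st) = 0.1765939 + 0.4729519 + 0.3962583 = 1.0458041 → 1.0458.

1.0458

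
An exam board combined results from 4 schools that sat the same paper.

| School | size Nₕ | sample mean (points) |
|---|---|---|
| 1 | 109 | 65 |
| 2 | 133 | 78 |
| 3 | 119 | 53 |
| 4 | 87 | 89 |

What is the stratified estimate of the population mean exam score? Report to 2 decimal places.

x̄_st = (Σ Nₕx̄ₕ) / (Σ Nₕ) = (109·65 + 133·78 + 119·53 + 87·89) / 448
= 31509 / 448 = 70.3326... → 70.33.

70.33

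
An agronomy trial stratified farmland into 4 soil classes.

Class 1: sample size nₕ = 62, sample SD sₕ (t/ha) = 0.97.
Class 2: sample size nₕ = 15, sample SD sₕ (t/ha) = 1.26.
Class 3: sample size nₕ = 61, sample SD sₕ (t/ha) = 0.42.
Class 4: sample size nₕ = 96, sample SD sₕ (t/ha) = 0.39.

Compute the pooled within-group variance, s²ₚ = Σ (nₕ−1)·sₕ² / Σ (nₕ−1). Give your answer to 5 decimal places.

0.45502

1: (62−1)·0.97² = 61·0.9409 = 57.3949
2: (15−1)·1.26² = 14·1.5876 = 22.2264
3: (61−1)·0.42² = 60·0.1764 = 10.584
4: (96−1)·0.39² = 95·0.1521 = 14.4495
Numerator = 104.6548; denominator = Σ(nₕ−1) = 230.
s²ₚ = 104.6548/230 = 0.4550209... → 0.45502.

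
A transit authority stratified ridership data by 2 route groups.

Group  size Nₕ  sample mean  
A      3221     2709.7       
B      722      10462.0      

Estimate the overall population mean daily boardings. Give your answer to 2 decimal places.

x̄_st = (Σ Nₕx̄ₕ) / (Σ Nₕ) = (3221·2709.7 + 722·10462.0) / 3943
= 16281507.7 / 3943 = 4129.2183... → 4129.22.

4129.22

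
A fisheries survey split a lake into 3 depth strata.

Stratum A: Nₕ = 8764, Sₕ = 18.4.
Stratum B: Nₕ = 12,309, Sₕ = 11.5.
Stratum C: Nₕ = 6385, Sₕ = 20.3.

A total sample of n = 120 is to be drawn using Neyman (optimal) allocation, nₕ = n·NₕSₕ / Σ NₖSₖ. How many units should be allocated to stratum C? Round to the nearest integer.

A: NₕSₕ = 8764·18.4 = 161257.6
B: NₕSₕ = 12309·11.5 = 141553.5
C: NₕSₕ = 6385·20.3 = 129615.5
Σ NₕSₕ = 432426.6.
n_C = 120·129615.5/432426.6 = 35.969... → 36.

36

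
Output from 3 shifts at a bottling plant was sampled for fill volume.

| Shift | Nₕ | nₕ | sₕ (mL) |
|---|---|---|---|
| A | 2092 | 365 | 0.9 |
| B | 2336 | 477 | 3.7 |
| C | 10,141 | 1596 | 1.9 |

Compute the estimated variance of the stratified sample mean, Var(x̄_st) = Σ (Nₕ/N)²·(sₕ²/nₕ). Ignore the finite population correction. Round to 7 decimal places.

N = 14569. Term for each stratum: Wₕ²sₕ²/nₕ.
Var(x̄_st) = 0.0000457568 + 0.0007378554 + 0.0010959138 = 0.0018795260 → 0.0018795.

0.0018795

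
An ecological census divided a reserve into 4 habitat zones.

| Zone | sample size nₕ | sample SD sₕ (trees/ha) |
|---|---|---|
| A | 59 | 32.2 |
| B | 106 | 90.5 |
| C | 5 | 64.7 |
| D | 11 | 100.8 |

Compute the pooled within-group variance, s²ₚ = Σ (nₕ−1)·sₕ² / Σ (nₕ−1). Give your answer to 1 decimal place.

5867.0

A: (59−1)·32.2² = 58·1036.84 = 60136.72
B: (106−1)·90.5² = 105·8190.25 = 859976.25
C: (5−1)·64.7² = 4·4186.09 = 16744.36
D: (11−1)·100.8² = 10·10160.64 = 101606.4
Numerator = 1038463.73; denominator = Σ(nₕ−1) = 177.
s²ₚ = 1038463.73/177 = 5867.027... → 5867.0.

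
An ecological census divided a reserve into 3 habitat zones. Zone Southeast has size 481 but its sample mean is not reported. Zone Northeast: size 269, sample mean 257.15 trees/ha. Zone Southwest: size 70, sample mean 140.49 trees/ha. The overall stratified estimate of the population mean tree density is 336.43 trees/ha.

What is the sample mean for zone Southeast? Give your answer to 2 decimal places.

409.28

Σ Nₕx̄ₕ = N·μ, so 481·x̄_Southeast = 820·336.43 − (269·257.15 + 70·140.49).
= 275872.6 − 79007.65 = 196864.95.
x̄_Southeast = 196864.95 / 481 = 409.2826... → 409.28.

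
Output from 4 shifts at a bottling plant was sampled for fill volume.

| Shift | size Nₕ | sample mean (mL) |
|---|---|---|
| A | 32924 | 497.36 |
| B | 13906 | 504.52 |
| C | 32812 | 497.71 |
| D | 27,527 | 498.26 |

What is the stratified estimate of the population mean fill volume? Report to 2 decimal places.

498.63

x̄_st = (Σ Nₕx̄ₕ) / (Σ Nₕ) = (32924·497.36 + 13906·504.52 + 32812·497.71 + 27527·498.26) / 107169
= 53437399.3 / 107169 = 498.6274... → 498.63.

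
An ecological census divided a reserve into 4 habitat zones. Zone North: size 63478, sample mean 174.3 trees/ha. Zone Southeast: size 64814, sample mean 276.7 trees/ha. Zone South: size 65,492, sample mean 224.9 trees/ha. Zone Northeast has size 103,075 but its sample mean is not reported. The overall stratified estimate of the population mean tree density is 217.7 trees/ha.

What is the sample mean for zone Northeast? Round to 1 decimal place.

Σ Nₕx̄ₕ = N·μ, so 103075·x̄_Northeast = 296859·217.7 − (63478·174.3 + 64814·276.7 + 65492·224.9).
= 64626204.3 − 43727400 = 20898804.3.
x̄_Northeast = 20898804.3 / 103075 = 202.753... → 202.8.

202.8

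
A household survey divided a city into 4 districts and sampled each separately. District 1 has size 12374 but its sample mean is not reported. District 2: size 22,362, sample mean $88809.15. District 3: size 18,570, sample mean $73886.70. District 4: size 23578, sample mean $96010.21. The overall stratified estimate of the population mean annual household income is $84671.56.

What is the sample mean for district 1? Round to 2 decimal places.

71774.14

Σ Nₕx̄ₕ = N·μ, so 12374·x̄_1 = 76884·84671.56 − (22362·88809.15 + 18570·73886.70 + 23578·96010.21).
= 6509888219.04 − 5621754962.68 = 888133256.36.
x̄_1 = 888133256.36 / 12374 = 71774.1439... → 71774.14.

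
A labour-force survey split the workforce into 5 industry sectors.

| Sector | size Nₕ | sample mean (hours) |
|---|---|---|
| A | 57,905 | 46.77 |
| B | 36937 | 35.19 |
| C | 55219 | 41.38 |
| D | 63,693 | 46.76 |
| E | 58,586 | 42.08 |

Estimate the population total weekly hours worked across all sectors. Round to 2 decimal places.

Estimate total by summing Nₕ·x̄ₕ over strata.
57905·46.77 + 36937·35.19 + 55219·41.38 + 63693·46.76 + 58586·42.08 = 2708216.85 + 1299813.03 + 2284962.22 + 2978284.68 + 2465298.88 = 11736575.66.

11736575.66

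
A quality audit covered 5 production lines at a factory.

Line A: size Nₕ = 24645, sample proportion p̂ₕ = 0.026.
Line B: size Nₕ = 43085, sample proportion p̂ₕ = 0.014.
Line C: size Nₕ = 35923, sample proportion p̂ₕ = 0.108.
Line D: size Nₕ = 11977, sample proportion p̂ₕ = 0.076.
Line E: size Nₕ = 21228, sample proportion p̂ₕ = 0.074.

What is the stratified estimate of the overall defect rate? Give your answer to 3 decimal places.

N = 24645 + 43085 + 35923 + 11977 + 21228 = 136858.
Overall proportion = Σ (Nₕ/N)·p̂ₕ.
Σ Nₕp̂ₕ = 640.77 + 603.19 + 3879.684 + 910.252 + 1570.872 = 7604.768.
7604.768 / 136858 = 0.05557... → 0.056.

0.056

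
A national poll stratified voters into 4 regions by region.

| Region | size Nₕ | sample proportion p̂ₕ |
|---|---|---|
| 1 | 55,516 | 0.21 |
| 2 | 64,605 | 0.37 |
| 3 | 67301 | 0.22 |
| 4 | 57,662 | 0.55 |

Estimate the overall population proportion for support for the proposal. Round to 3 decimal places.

0.335

N = 55516 + 64605 + 67301 + 57662 = 245084.
Overall proportion = Σ (Nₕ/N)·p̂ₕ.
Σ Nₕp̂ₕ = 11658.36 + 23903.85 + 14806.22 + 31714.1 = 82082.53.
82082.53 / 245084 = 0.33492... → 0.335.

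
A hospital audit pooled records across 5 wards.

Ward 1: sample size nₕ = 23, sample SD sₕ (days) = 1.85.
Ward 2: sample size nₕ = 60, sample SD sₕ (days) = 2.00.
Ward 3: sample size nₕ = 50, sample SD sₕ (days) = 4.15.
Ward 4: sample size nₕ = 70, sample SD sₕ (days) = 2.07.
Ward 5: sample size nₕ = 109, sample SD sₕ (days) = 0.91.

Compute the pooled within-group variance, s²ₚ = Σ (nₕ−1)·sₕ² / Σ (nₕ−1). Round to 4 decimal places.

5.0172

Degrees of freedom: 22 + 59 + 49 + 69 + 108 = 307.
Σ(nₕ−1)sₕ² = 22·3.4225 + 59·4 + 49·17.2225 + 69·4.2849 + 108·0.8281 = 1540.2904.
s²ₚ = 1540.2904 / 307 = 5.017233... → 5.0172.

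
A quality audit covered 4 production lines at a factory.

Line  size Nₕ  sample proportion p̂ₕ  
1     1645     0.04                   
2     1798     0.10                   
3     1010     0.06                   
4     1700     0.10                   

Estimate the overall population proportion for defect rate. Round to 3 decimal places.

Wₕ = Nₕ/N with N = 6153: 0.2673, 0.2922, 0.1641, 0.2763.
p̂_st = 0.2673·0.04 + 0.2922·0.10 + 0.1641·0.06 + 0.2763·0.10 ≈ 0.07739... → 0.077.

0.077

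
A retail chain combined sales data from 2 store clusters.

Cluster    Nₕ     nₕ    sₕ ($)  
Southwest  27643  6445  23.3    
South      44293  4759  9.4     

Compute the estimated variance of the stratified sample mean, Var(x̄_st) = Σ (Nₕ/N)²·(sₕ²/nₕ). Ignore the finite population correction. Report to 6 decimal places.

N = 71936; Wₕ = Nₕ/N.
cluster Southwest: (27643/71936)²·23.3²/6445 = 0.012438462
cluster South: (44293/71936)²·9.4²/4759 = 0.007039108
Sum = 0.019477570 → 0.019478.

0.019478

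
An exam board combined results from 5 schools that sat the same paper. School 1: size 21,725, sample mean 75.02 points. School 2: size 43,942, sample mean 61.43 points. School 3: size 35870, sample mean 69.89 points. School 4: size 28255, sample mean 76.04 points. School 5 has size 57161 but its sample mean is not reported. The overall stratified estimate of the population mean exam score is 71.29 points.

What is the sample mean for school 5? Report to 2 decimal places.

75.98

Σ Nₕx̄ₕ = N·μ, so 57161·x̄_5 = 186953·71.29 − (21725·75.02 + 43942·61.43 + 35870·69.89 + 28255·76.04).
= 13327879.37 − 8984631.06 = 4343248.31.
x̄_5 = 4343248.31 / 57161 = 75.9827... → 75.98.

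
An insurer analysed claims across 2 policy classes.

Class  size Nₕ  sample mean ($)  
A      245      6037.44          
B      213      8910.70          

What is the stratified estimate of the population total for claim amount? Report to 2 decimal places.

Population total = Σ Nₕ·x̄ₕ (each stratum's size times its mean).
245·6037.44 + 213·8910.70 = 1479172.8 + 1897979.1 = 3377151.90.

3377151.90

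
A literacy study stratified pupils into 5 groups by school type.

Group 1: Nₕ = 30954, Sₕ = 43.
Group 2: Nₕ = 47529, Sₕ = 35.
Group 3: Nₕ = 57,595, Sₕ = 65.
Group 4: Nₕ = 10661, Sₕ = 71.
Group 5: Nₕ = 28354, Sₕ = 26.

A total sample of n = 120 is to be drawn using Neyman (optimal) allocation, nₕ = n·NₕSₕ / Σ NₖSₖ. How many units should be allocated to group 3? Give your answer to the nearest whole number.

55

Σ NₕSₕ = 30954·43 + 47529·35 + 57595·65 + 10661·71 + 28354·26 = 8232347.
Share for 3: 3743675/8232347 = 0.45475.
n_3 = 120 × 0.45475 = 54.570... → 55.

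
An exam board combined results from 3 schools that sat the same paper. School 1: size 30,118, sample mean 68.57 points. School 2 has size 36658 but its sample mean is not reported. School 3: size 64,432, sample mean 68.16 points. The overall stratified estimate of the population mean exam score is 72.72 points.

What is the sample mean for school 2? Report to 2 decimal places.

Σ Nₕx̄ₕ = N·μ, so 36658·x̄_2 = 131208·72.72 − (30118·68.57 + 64432·68.16).
= 9541445.76 − 6456876.38 = 3084569.38.
x̄_2 = 3084569.38 / 36658 = 84.1445... → 84.14.

84.14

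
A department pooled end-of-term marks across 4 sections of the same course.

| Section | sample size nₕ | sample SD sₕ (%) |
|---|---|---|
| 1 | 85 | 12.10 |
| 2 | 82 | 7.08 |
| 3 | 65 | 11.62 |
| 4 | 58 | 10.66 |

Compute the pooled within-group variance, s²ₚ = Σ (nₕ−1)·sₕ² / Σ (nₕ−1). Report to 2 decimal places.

Degrees of freedom: 84 + 81 + 64 + 57 = 286.
Σ(nₕ−1)sₕ² = 84·146.41 + 81·50.1264 + 64·135.0244 + 57·113.6356 = 31477.4692.
s²ₚ = 31477.4692 / 286 = 110.0611... → 110.06.

110.06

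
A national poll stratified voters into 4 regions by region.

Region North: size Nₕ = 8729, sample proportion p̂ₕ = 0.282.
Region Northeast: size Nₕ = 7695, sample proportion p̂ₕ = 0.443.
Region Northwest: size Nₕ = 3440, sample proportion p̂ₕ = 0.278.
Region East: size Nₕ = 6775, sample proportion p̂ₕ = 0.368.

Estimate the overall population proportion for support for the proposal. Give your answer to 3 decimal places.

Wₕ = Nₕ/N with N = 26639: 0.3277, 0.2889, 0.1291, 0.2543.
p̂_st = 0.3277·0.282 + 0.2889·0.443 + 0.1291·0.278 + 0.2543·0.368 ≈ 0.34986... → 0.350.

0.350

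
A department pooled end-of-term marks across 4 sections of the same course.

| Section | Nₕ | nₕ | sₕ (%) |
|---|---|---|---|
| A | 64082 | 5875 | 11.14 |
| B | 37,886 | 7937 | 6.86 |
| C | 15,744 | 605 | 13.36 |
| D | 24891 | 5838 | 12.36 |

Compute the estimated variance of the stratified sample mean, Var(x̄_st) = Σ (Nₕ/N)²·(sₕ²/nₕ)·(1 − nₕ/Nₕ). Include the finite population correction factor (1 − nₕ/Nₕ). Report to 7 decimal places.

N = 142603; Wₕ = Nₕ/N.
section A: (64082/142603)²·11.14²/5875·(1 − 5875/64082) = 0.0038745071
section B: (37886/142603)²·6.86²/7937·(1 − 7937/37886) = 0.0003308229
section C: (15744/142603)²·13.36²/605·(1 − 605/15744) = 0.0034579005
section D: (24891/142603)²·12.36²/5838·(1 − 5838/24891) = 0.0006102689
Sum = 0.0082734994 → 0.0082735.

0.0082735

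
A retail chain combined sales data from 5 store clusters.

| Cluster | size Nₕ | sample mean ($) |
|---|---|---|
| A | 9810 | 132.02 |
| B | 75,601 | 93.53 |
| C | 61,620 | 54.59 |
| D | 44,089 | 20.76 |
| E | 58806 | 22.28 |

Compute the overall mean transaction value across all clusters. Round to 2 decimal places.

N = 249926; weights Wₕ = Nₕ/N = (0.0393, 0.3025, 0.2466, 0.1764, 0.2353).
x̄_st = Σ Wₕ·x̄ₕ = 0.0393·132.02 + 0.3025·93.53 + 0.2466·54.59 + 0.1764·20.76 + 0.2353·22.28 ≈ 55.8381...
→ 55.84.

55.84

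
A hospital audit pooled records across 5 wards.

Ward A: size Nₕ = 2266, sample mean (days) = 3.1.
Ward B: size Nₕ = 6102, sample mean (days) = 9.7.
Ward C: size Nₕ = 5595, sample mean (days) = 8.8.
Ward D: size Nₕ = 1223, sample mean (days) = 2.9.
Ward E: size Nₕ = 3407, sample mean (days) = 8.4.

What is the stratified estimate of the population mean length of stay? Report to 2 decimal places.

7.94

N = 2266 + 6102 + 5595 + 1223 + 3407 = 18593.
The stratified mean weights each stratum mean by its population share Nₕ/N.
Σ Nₕx̄ₕ = 2266·3.1 + 6102·9.7 + 5595·8.8 + 1223·2.9 + 3407·8.4 = 7024.6 + 59189.4 + 49236 + 3546.7 + 28618.8 = 147615.5.
Divide by N: 147615.5 / 18593 = 7.9393... → 7.94.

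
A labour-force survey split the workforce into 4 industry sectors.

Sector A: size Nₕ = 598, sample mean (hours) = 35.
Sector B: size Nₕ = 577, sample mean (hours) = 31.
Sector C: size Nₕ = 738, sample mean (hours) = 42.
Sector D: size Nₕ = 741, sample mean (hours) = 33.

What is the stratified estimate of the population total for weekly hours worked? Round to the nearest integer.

94266

Estimate total by summing Nₕ·x̄ₕ over strata.
598·35 + 577·31 + 738·42 + 741·33 = 20930 + 17887 + 30996 + 24453 = 94266.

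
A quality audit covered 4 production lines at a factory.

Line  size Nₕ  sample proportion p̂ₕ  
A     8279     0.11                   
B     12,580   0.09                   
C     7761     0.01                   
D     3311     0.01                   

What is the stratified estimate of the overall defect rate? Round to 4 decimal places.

0.0674

N = 8279 + 12580 + 7761 + 3311 = 31931.
Overall proportion = Σ (Nₕ/N)·p̂ₕ.
Σ Nₕp̂ₕ = 910.69 + 1132.2 + 77.61 + 33.11 = 2153.61.
2153.61 / 31931 = 0.067446... → 0.0674.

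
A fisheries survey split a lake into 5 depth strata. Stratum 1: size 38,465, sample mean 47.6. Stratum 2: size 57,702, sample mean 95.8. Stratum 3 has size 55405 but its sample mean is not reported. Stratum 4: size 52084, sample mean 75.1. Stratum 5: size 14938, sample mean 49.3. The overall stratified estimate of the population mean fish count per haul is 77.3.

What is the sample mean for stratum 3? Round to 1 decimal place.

N = 38465 + 57702 + 55405 + 52084 + 14938 = 218594.
Overall total = μ·N = 77.3·218594 = 16897316.2.
Subtract the known strata: 38465·47.6 + 57702·95.8 + 52084·75.1 + 14938·49.3 = 12006737.4.
Remaining total for stratum 3: 16897316.2 − 12006737.4 = 4890578.8.
Divide by its size: 4890578.8 / 55405 = 88.270... → 88.3.

88.3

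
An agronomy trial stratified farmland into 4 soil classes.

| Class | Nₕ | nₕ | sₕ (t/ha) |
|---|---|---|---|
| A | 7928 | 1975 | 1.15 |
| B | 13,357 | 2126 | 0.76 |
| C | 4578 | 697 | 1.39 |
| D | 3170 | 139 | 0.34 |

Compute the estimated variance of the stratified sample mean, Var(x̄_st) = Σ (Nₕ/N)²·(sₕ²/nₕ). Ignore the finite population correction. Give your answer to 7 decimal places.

0.0001863

N = 29033; Wₕ = Nₕ/N.
class A: (7928/29033)²·1.15²/1975 = 0.0000499312
class B: (13357/29033)²·0.76²/2126 = 0.0000575040
class C: (4578/29033)²·1.39²/697 = 0.0000689231
class D: (3170/29033)²·0.34²/139 = 0.0000099147
Sum = 0.0001862729 → 0.0001863.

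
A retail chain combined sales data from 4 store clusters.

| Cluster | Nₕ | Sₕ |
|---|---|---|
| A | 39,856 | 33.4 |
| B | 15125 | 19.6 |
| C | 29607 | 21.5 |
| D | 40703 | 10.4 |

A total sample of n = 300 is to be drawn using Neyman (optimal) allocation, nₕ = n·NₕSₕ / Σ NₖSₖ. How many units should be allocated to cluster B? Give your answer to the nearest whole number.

33

Σ NₕSₕ = 39856·33.4 + 15125·19.6 + 29607·21.5 + 40703·10.4 = 2687502.1.
Share for B: 296450/2687502.1 = 0.11031.
n_B = 300 × 0.11031 = 33.092... → 33.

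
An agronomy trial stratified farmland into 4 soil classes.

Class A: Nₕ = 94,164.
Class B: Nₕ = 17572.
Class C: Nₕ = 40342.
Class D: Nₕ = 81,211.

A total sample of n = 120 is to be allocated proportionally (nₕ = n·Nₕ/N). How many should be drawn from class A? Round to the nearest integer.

N = 94164 + 17572 + 40342 + 81211 = 233289.
n_A = 120·94164/233289 = 48.436... → 48.

48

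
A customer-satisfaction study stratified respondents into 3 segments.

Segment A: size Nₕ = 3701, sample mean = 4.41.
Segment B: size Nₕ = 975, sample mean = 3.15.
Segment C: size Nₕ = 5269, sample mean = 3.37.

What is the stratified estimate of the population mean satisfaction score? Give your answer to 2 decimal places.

N = 3701 + 975 + 5269 = 9945.
Weight each subgroup mean by Nₕ/N and sum.
Σ Nₕx̄ₕ = 3701·4.41 + 975·3.15 + 5269·3.37 = 16321.41 + 3071.25 + 17756.53 = 37149.19.
Divide by N: 37149.19 / 9945 = 3.7355... → 3.74.

3.74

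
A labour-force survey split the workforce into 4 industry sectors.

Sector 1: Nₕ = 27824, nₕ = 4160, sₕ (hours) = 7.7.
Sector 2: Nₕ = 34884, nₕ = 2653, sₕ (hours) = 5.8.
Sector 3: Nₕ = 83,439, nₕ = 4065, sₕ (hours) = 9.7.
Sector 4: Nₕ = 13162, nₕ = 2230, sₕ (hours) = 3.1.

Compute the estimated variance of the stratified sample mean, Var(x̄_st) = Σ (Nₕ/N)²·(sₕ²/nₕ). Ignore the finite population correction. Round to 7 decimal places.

0.0074217

N = 159309. Term for each stratum: Wₕ²sₕ²/nₕ.
Var(x̄_st) = 0.0004347570 + 0.0006079819 + 0.0063495139 + 0.0000294159 = 0.0074216687 → 0.0074217.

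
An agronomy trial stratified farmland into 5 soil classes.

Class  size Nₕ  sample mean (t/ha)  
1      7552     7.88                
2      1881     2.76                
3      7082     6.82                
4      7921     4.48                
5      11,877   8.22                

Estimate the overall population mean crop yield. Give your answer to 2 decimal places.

6.78

N = 36313; weights Wₕ = Nₕ/N = (0.2080, 0.0518, 0.1950, 0.2181, 0.3271).
x̄_st = Σ Wₕ·x̄ₕ = 0.2080·7.88 + 0.0518·2.76 + 0.1950·6.82 + 0.2181·4.48 + 0.3271·8.22 ≈ 6.7776...
→ 6.78.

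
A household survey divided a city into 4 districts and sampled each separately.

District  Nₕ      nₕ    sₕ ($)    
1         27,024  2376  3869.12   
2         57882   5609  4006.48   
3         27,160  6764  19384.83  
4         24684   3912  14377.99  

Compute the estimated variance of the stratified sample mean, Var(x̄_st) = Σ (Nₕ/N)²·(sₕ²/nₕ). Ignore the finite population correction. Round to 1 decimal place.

4671.9

N = 136750. Term for each stratum: Wₕ²sₕ²/nₕ.
Var(x̄_st) = 246.0495 + 512.7113 + 2191.4182 + 1721.7652 = 4671.9442 → 4671.9.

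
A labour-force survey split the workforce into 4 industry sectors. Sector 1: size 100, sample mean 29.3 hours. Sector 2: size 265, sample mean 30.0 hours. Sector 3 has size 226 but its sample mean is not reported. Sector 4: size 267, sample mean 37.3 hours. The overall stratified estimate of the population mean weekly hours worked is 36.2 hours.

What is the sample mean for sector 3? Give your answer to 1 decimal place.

Σ Nₕx̄ₕ = N·μ, so 226·x̄_3 = 858·36.2 − (100·29.3 + 265·30.0 + 267·37.3).
= 31059.6 − 20839.1 = 10220.5.
x̄_3 = 10220.5 / 226 = 45.223... → 45.2.

45.2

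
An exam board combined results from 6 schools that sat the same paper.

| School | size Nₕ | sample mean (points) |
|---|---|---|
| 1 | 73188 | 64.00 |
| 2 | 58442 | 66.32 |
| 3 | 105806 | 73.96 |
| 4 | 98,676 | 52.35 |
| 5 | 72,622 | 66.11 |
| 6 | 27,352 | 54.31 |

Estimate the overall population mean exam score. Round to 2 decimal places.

x̄_st = (Σ Nₕx̄ₕ) / (Σ Nₕ) = (73188·64.00 + 58442·66.32 + 105806·73.96 + 98676·52.35 + 72622·66.11 + 27352·54.31) / 436086
= 27837533.34 / 436086 = 63.8350... → 63.83.

63.83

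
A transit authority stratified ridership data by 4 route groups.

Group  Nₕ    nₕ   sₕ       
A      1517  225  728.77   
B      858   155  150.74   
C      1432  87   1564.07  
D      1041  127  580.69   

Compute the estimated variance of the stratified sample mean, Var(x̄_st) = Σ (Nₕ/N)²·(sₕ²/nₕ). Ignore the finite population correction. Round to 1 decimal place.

2811.5

N = 4848. Term for each stratum: Wₕ²sₕ²/nₕ.
Var(x̄_st) = 231.1237 + 4.5917 + 2453.3185 + 122.4225 = 2811.4564 → 2811.5.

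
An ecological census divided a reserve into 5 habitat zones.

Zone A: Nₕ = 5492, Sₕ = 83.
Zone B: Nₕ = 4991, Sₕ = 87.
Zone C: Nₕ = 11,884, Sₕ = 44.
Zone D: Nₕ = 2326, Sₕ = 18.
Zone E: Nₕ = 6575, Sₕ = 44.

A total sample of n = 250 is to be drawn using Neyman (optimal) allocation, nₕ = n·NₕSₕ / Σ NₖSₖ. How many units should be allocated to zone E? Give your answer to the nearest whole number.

41

A: NₕSₕ = 5492·83 = 455836
B: NₕSₕ = 4991·87 = 434217
C: NₕSₕ = 11884·44 = 522896
D: NₕSₕ = 2326·18 = 41868
E: NₕSₕ = 6575·44 = 289300
Σ NₕSₕ = 1744117.
n_E = 250·289300/1744117 = 41.468... → 41.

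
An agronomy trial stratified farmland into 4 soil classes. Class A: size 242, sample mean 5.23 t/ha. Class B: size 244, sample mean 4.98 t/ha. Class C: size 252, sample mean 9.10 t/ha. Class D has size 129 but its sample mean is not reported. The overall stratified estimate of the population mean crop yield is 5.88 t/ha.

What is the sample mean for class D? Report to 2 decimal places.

2.51

N = 242 + 244 + 252 + 129 = 867.
Overall total = μ·N = 5.88·867 = 5097.96.
Subtract the known strata: 242·5.23 + 244·4.98 + 252·9.10 = 4773.98.
Remaining total for class D: 5097.96 − 4773.98 = 323.98.
Divide by its size: 323.98 / 129 = 2.5115... → 2.51.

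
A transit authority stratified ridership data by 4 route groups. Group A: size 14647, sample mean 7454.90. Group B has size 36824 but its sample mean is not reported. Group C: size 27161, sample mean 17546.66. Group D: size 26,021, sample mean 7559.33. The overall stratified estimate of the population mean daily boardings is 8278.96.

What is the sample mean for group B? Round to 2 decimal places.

2279.49

Σ Nₕx̄ₕ = N·μ, so 36824·x̄_B = 104653·8278.96 − (14647·7454.90 + 27161·17546.66 + 26021·7559.33).
= 866418000.88 − 782478078.49 = 83939922.39.
x̄_B = 83939922.39 / 36824 = 2279.4895... → 2279.49.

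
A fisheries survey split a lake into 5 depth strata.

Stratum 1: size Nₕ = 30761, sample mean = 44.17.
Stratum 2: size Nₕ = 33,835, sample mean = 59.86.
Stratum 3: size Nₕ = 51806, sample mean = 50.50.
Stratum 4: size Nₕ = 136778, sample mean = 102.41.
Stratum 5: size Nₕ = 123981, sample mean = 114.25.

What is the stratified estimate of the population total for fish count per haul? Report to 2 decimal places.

Population total = Σ Nₕ·x̄ₕ (each stratum's size times its mean).
30761·44.17 + 33835·59.86 + 51806·50.50 + 136778·102.41 + 123981·114.25 = 1358713.37 + 2025363.1 + 2616203 + 14007434.98 + 14164829.25 = 34172543.70.

34172543.70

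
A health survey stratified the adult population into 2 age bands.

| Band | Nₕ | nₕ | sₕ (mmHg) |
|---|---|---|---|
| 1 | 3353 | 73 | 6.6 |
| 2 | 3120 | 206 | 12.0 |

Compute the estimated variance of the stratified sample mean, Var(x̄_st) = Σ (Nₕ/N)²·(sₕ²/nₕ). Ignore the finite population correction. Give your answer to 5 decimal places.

0.32251

N = 6473. Term for each stratum: Wₕ²sₕ²/nₕ.
Var(x̄_st) = 0.16011090 + 0.16240270 = 0.32251360 → 0.32251.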